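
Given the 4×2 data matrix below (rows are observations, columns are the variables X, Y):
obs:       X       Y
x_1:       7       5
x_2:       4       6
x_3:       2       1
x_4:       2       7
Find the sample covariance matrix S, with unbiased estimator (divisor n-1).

Step 1 — column means:
  mean(X) = (7 + 4 + 2 + 2) / 4 = 15/4 = 3.75
  mean(Y) = (5 + 6 + 1 + 7) / 4 = 19/4 = 4.75

Step 2 — sample covariance S[i,j] = (1/(n-1)) · Σ_k (x_{k,i} - mean_i) · (x_{k,j} - mean_j), with n-1 = 3.
  S[X,X] = ((3.25)·(3.25) + (0.25)·(0.25) + (-1.75)·(-1.75) + (-1.75)·(-1.75)) / 3 = 16.75/3 = 5.5833
  S[X,Y] = ((3.25)·(0.25) + (0.25)·(1.25) + (-1.75)·(-3.75) + (-1.75)·(2.25)) / 3 = 3.75/3 = 1.25
  S[Y,Y] = ((0.25)·(0.25) + (1.25)·(1.25) + (-3.75)·(-3.75) + (2.25)·(2.25)) / 3 = 20.75/3 = 6.9167

S is symmetric (S[j,i] = S[i,j]). Assembling:

S = [[5.5833, 1.25],
 [1.25, 6.9167]]


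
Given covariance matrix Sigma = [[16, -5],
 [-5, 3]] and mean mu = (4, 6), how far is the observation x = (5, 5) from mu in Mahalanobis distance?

Step 1 — centre the observation: (x - mu) = (1, -1).

Step 2 — invert Sigma. det(Sigma) = 16·3 - (-5)² = 23.
  Sigma^{-1} = (1/det) · [[d, -b], [-b, a]] = [[0.1304, 0.2174],
 [0.2174, 0.6957]].

Step 3 — form the quadratic (x - mu)^T · Sigma^{-1} · (x - mu):
  Sigma^{-1} · (x - mu) = (-0.087, -0.4783).
  (x - mu)^T · [Sigma^{-1} · (x - mu)] = (1)·(-0.087) + (-1)·(-0.4783) = 0.3913.

Step 4 — take square root: d = √(0.3913) ≈ 0.6255.

d(x, mu) = √(0.3913) ≈ 0.6255


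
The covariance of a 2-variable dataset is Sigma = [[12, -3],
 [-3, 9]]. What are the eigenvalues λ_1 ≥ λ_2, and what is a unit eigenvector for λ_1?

Step 1 — characteristic polynomial of 2×2 Sigma:
  det(Sigma - λI) = λ² - trace · λ + det = 0.
  trace = 12 + 9 = 21, det = 12·9 - (-3)² = 99.
Step 2 — discriminant:
  Δ = trace² - 4·det = 441 - 396 = 45.
Step 3 — eigenvalues:
  λ = (trace ± √Δ)/2 = (21 ± 6.7082)/2,
  λ_1 = 13.8541,  λ_2 = 7.1459.

Step 4 — unit eigenvector for λ_1: solve (Sigma - λ_1 I)v = 0. First row:
  (12 - 13.8541)·v_x + (-3)·v_y = 0, i.e. (-1.8541)·v_x + (-3)·v_y = 0,
  so v ∝ (b, λ_1 - a) = (-3, 1.8541); multiply by -1 so the first entry is positive: u = (3, -1.8541).
  ||u|| = √((3)² + (-1.8541)²) = √(12.4377) ≈ 3.5267,
  v_1 = u/||u|| ≈ (0.8507, -0.5257) (||v_1|| = 1).

λ_1 = 13.8541,  λ_2 = 7.1459;  v_1 ≈ (0.8507, -0.5257)


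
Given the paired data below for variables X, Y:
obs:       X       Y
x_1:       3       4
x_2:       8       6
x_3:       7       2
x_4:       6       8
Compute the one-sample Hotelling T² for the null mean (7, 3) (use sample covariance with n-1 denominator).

Step 1 — sample mean vector:
  mean(X) = (3 + 8 + 7 + 6) / 4 = 24/4 = 6
  mean(Y) = (4 + 6 + 2 + 8) / 4 = 20/4 = 5
  x̄ = (6, 5),  deviation x̄ - mu_0 = (6, 5) - (7, 3) = (-1, 2).

Step 2 — sample covariance matrix, S[i,j] = (1/(n-1)) · Σ_k (x_{k,i} - mean_i) · (x_{k,j} - mean_j), divisor n-1 = 3:
  S[X,X] = ((-3)·(-3) + (2)·(2) + (1)·(1) + (0)·(0)) / 3 = 14/3 = 4.6667
  S[X,Y] = ((-3)·(-1) + (2)·(1) + (1)·(-3) + (0)·(3)) / 3 = 2/3 = 0.6667
  S[Y,Y] = ((-1)·(-1) + (1)·(1) + (-3)·(-3) + (3)·(3)) / 3 = 20/3 = 6.6667
  S = [[4.6667, 0.6667],
 [0.6667, 6.6667]].

Step 3 — invert S. det(S) = 4.6667·6.6667 - (0.6667)² = 30.6667.
  S^{-1} = (1/det) · [[d, -b], [-b, a]] = [[0.2174, -0.0217],
 [-0.0217, 0.1522]].

Step 4 — quadratic form (x̄ - mu_0)^T · S^{-1} · (x̄ - mu_0):
  S^{-1} · (x̄ - mu_0) = (-0.2609, 0.3261),
  (x̄ - mu_0)^T · [...] = (-1)·(-0.2609) + (2)·(0.3261) = 0.913.

Step 5 — scale by n: T² = 4 · 0.913 = 3.6522.

T² ≈ 3.6522


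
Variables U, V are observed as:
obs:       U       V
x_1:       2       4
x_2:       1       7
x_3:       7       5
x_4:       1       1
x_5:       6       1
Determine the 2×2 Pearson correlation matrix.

Step 1 — column means:
  mean(U) = (2 + 1 + 7 + 1 + 6) / 5 = 17/5 = 3.4
  mean(V) = (4 + 7 + 5 + 1 + 1) / 5 = 18/5 = 3.6

Step 2 — sample variances and covariances s[i,j] = (1/(n-1)) · Σ_k (x_{k,i} - mean_i) · (x_{k,j} - mean_j), with n-1 = 4:
  s[U,U] = ((-1.4)·(-1.4) + (-2.4)·(-2.4) + (3.6)·(3.6) + (-2.4)·(-2.4) + (2.6)·(2.6)) / 4 = 33.2/4 = 8.3
  s[U,V] = ((-1.4)·(0.4) + (-2.4)·(3.4) + (3.6)·(1.4) + (-2.4)·(-2.6) + (2.6)·(-2.6)) / 4 = -4.2/4 = -1.05
  s[V,V] = ((0.4)·(0.4) + (3.4)·(3.4) + (1.4)·(1.4) + (-2.6)·(-2.6) + (-2.6)·(-2.6)) / 4 = 27.2/4 = 6.8
  Sample standard deviations s_i = √(s[i,i]):
  s(U) = √(8.3) = 2.881
  s(V) = √(6.8) = 2.6077

Step 3 — r_{ij} = s_{ij} / (s_i · s_j):
  r[U,U] = 1 (diagonal).
  r[U,V] = -1.05 / (2.881 · 2.6077) = -1.05 / 7.5127 = -0.1398
  r[V,V] = 1 (diagonal).

R is symmetric with unit diagonal. Assembling:

R = [[1, -0.1398],
 [-0.1398, 1]]


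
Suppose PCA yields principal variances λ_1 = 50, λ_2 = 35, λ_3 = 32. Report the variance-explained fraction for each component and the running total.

Step 1 — total variance = trace(Sigma) = Σ λ_i = 50 + 35 + 32 = 117.

Step 2 — fraction explained by component i = λ_i / Σ λ:
  PC1: 50/117 = 0.4274
  PC2: 35/117 = 0.2991
  PC3: 32/117 = 0.2735

Step 3 — cumulative fraction after k components = (λ_1 + ... + λ_k) / Σ λ:
  k = 1: 50/117 = 0.4274
  k = 2: (50 + 35)/117 = 85/117 = 0.7265
  k = 3: (50 + 35 + 32)/117 = 117/117 = 1

Summary (fraction, with percent):

explained: PC1 0.4274 (42.74%), PC2 0.2991 (29.91%), PC3 0.2735 (27.35%);  cumulative: 0.4274, 0.7265, 1


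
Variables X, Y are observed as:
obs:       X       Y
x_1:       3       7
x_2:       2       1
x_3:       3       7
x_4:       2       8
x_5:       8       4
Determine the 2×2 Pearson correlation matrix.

Step 1 — column means:
  mean(X) = (3 + 2 + 3 + 2 + 8) / 5 = 18/5 = 3.6
  mean(Y) = (7 + 1 + 7 + 8 + 4) / 5 = 27/5 = 5.4

Step 2 — sample variances and covariances s[i,j] = (1/(n-1)) · Σ_k (x_{k,i} - mean_i) · (x_{k,j} - mean_j), with n-1 = 4:
  s[X,X] = ((-0.6)·(-0.6) + (-1.6)·(-1.6) + (-0.6)·(-0.6) + (-1.6)·(-1.6) + (4.4)·(4.4)) / 4 = 25.2/4 = 6.3
  s[X,Y] = ((-0.6)·(1.6) + (-1.6)·(-4.4) + (-0.6)·(1.6) + (-1.6)·(2.6) + (4.4)·(-1.4)) / 4 = -5.2/4 = -1.3
  s[Y,Y] = ((1.6)·(1.6) + (-4.4)·(-4.4) + (1.6)·(1.6) + (2.6)·(2.6) + (-1.4)·(-1.4)) / 4 = 33.2/4 = 8.3
  Sample standard deviations s_i = √(s[i,i]):
  s(X) = √(6.3) = 2.51
  s(Y) = √(8.3) = 2.881

Step 3 — r_{ij} = s_{ij} / (s_i · s_j):
  r[X,X] = 1 (diagonal).
  r[X,Y] = -1.3 / (2.51 · 2.881) = -1.3 / 7.2312 = -0.1798
  r[Y,Y] = 1 (diagonal).

R is symmetric with unit diagonal. Assembling:

R = [[1, -0.1798],
 [-0.1798, 1]]


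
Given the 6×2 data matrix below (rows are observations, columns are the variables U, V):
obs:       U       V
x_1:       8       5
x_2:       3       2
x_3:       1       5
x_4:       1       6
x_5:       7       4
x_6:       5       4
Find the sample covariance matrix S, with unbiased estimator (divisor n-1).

Step 1 — column means:
  mean(U) = (8 + 3 + 1 + 1 + 7 + 5) / 6 = 25/6 = 4.1667
  mean(V) = (5 + 2 + 5 + 6 + 4 + 4) / 6 = 26/6 = 4.3333

Step 2 — sample covariance S[i,j] = (1/(n-1)) · Σ_k (x_{k,i} - mean_i) · (x_{k,j} - mean_j), with n-1 = 5.
  S[U,U] = ((3.8333)·(3.8333) + (-1.1667)·(-1.1667) + (-3.1667)·(-3.1667) + (-3.1667)·(-3.1667) + (2.8333)·(2.8333) + (0.8333)·(0.8333)) / 5 = 44.8333/5 = 8.9667
  S[U,V] = ((3.8333)·(0.6667) + (-1.1667)·(-2.3333) + (-3.1667)·(0.6667) + (-3.1667)·(1.6667) + (2.8333)·(-0.3333) + (0.8333)·(-0.3333)) / 5 = -3.3333/5 = -0.6667
  S[V,V] = ((0.6667)·(0.6667) + (-2.3333)·(-2.3333) + (0.6667)·(0.6667) + (1.6667)·(1.6667) + (-0.3333)·(-0.3333) + (-0.3333)·(-0.3333)) / 5 = 9.3333/5 = 1.8667

S is symmetric (S[j,i] = S[i,j]). Assembling:

S = [[8.9667, -0.6667],
 [-0.6667, 1.8667]]


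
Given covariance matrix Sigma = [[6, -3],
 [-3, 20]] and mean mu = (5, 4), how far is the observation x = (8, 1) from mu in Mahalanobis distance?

Step 1 — centre the observation: (x - mu) = (3, -3).

Step 2 — invert Sigma. det(Sigma) = 6·20 - (-3)² = 111.
  Sigma^{-1} = (1/det) · [[d, -b], [-b, a]] = [[0.1802, 0.027],
 [0.027, 0.0541]].

Step 3 — form the quadratic (x - mu)^T · Sigma^{-1} · (x - mu):
  Sigma^{-1} · (x - mu) = (0.4595, -0.0811).
  (x - mu)^T · [Sigma^{-1} · (x - mu)] = (3)·(0.4595) + (-3)·(-0.0811) = 1.6216.

Step 4 — take square root: d = √(1.6216) ≈ 1.2734.

d(x, mu) = √(1.6216) ≈ 1.2734


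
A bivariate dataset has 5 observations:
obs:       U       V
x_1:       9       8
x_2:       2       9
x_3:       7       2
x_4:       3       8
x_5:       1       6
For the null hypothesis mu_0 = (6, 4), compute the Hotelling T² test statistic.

Step 1 — sample mean vector:
  mean(U) = (9 + 2 + 7 + 3 + 1) / 5 = 22/5 = 4.4
  mean(V) = (8 + 9 + 2 + 8 + 6) / 5 = 33/5 = 6.6
  x̄ = (4.4, 6.6),  deviation x̄ - mu_0 = (4.4, 6.6) - (6, 4) = (-1.6, 2.6).

Step 2 — sample covariance matrix, S[i,j] = (1/(n-1)) · Σ_k (x_{k,i} - mean_i) · (x_{k,j} - mean_j), divisor n-1 = 4:
  S[U,U] = ((4.6)·(4.6) + (-2.4)·(-2.4) + (2.6)·(2.6) + (-1.4)·(-1.4) + (-3.4)·(-3.4)) / 4 = 47.2/4 = 11.8
  S[U,V] = ((4.6)·(1.4) + (-2.4)·(2.4) + (2.6)·(-4.6) + (-1.4)·(1.4) + (-3.4)·(-0.6)) / 4 = -11.2/4 = -2.8
  S[V,V] = ((1.4)·(1.4) + (2.4)·(2.4) + (-4.6)·(-4.6) + (1.4)·(1.4) + (-0.6)·(-0.6)) / 4 = 31.2/4 = 7.8
  S = [[11.8, -2.8],
 [-2.8, 7.8]].

Step 3 — invert S. det(S) = 11.8·7.8 - (-2.8)² = 84.2.
  S^{-1} = (1/det) · [[d, -b], [-b, a]] = [[0.0926, 0.0333],
 [0.0333, 0.1401]].

Step 4 — quadratic form (x̄ - mu_0)^T · S^{-1} · (x̄ - mu_0):
  S^{-1} · (x̄ - mu_0) = (-0.0618, 0.3112),
  (x̄ - mu_0)^T · [...] = (-1.6)·(-0.0618) + (2.6)·(0.3112) = 0.9078.

Step 5 — scale by n: T² = 5 · 0.9078 = 4.5392.

T² ≈ 4.5392


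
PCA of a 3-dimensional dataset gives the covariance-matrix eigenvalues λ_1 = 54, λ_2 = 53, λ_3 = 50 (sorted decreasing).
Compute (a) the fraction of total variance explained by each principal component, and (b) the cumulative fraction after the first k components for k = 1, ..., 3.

Step 1 — total variance = trace(Sigma) = Σ λ_i = 54 + 53 + 50 = 157.

Step 2 — fraction explained by component i = λ_i / Σ λ:
  PC1: 54/157 = 0.3439
  PC2: 53/157 = 0.3376
  PC3: 50/157 = 0.3185

Step 3 — cumulative fraction after k components = (λ_1 + ... + λ_k) / Σ λ:
  k = 1: 54/157 = 0.3439
  k = 2: (54 + 53)/157 = 107/157 = 0.6815
  k = 3: (54 + 53 + 50)/157 = 157/157 = 1

Summary (fraction, with percent):

explained: PC1 0.3439 (34.39%), PC2 0.3376 (33.76%), PC3 0.3185 (31.85%);  cumulative: 0.3439, 0.6815, 1


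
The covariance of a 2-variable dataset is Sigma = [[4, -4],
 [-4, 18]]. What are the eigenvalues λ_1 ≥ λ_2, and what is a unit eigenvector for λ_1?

Step 1 — characteristic polynomial of 2×2 Sigma:
  det(Sigma - λI) = λ² - trace · λ + det = 0.
  trace = 4 + 18 = 22, det = 4·18 - (-4)² = 56.
Step 2 — discriminant:
  Δ = trace² - 4·det = 484 - 224 = 260.
Step 3 — eigenvalues:
  λ = (trace ± √Δ)/2 = (22 ± 16.1245)/2,
  λ_1 = 19.0623,  λ_2 = 2.9377.

Step 4 — unit eigenvector for λ_1: solve (Sigma - λ_1 I)v = 0. First row:
  (4 - 19.0623)·v_x + (-4)·v_y = 0, i.e. (-15.0623)·v_x + (-4)·v_y = 0,
  so v ∝ (b, λ_1 - a) = (-4, 15.0623); multiply by -1 so the first entry is positive: u = (4, -15.0623).
  ||u|| = √((4)² + (-15.0623)²) = √(242.8716) ≈ 15.5843,
  v_1 = u/||u|| ≈ (0.2567, -0.9665) (||v_1|| = 1).

λ_1 = 19.0623,  λ_2 = 2.9377;  v_1 ≈ (0.2567, -0.9665)


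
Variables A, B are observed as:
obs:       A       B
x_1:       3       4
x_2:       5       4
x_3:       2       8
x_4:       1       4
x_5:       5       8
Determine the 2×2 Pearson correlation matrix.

Step 1 — column means:
  mean(A) = (3 + 5 + 2 + 1 + 5) / 5 = 16/5 = 3.2
  mean(B) = (4 + 4 + 8 + 4 + 8) / 5 = 28/5 = 5.6

Step 2 — sample variances and covariances s[i,j] = (1/(n-1)) · Σ_k (x_{k,i} - mean_i) · (x_{k,j} - mean_j), with n-1 = 4:
  s[A,A] = ((-0.2)·(-0.2) + (1.8)·(1.8) + (-1.2)·(-1.2) + (-2.2)·(-2.2) + (1.8)·(1.8)) / 4 = 12.8/4 = 3.2
  s[A,B] = ((-0.2)·(-1.6) + (1.8)·(-1.6) + (-1.2)·(2.4) + (-2.2)·(-1.6) + (1.8)·(2.4)) / 4 = 2.4/4 = 0.6
  s[B,B] = ((-1.6)·(-1.6) + (-1.6)·(-1.6) + (2.4)·(2.4) + (-1.6)·(-1.6) + (2.4)·(2.4)) / 4 = 19.2/4 = 4.8
  Sample standard deviations s_i = √(s[i,i]):
  s(A) = √(3.2) = 1.7889
  s(B) = √(4.8) = 2.1909

Step 3 — r_{ij} = s_{ij} / (s_i · s_j):
  r[A,A] = 1 (diagonal).
  r[A,B] = 0.6 / (1.7889 · 2.1909) = 0.6 / 3.9192 = 0.1531
  r[B,B] = 1 (diagonal).

R is symmetric with unit diagonal. Assembling:

R = [[1, 0.1531],
 [0.1531, 1]]


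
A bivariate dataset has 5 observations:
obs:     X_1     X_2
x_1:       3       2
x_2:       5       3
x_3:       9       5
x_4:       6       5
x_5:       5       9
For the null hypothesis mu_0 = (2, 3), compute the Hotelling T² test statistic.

Step 1 — sample mean vector:
  mean(X_1) = (3 + 5 + 9 + 6 + 5) / 5 = 28/5 = 5.6
  mean(X_2) = (2 + 3 + 5 + 5 + 9) / 5 = 24/5 = 4.8
  x̄ = (5.6, 4.8),  deviation x̄ - mu_0 = (5.6, 4.8) - (2, 3) = (3.6, 1.8).

Step 2 — sample covariance matrix, S[i,j] = (1/(n-1)) · Σ_k (x_{k,i} - mean_i) · (x_{k,j} - mean_j), divisor n-1 = 4:
  S[X_1,X_1] = ((-2.6)·(-2.6) + (-0.6)·(-0.6) + (3.4)·(3.4) + (0.4)·(0.4) + (-0.6)·(-0.6)) / 4 = 19.2/4 = 4.8
  S[X_1,X_2] = ((-2.6)·(-2.8) + (-0.6)·(-1.8) + (3.4)·(0.2) + (0.4)·(0.2) + (-0.6)·(4.2)) / 4 = 6.6/4 = 1.65
  S[X_2,X_2] = ((-2.8)·(-2.8) + (-1.8)·(-1.8) + (0.2)·(0.2) + (0.2)·(0.2) + (4.2)·(4.2)) / 4 = 28.8/4 = 7.2
  S = [[4.8, 1.65],
 [1.65, 7.2]].

Step 3 — invert S. det(S) = 4.8·7.2 - (1.65)² = 31.8375.
  S^{-1} = (1/det) · [[d, -b], [-b, a]] = [[0.2261, -0.0518],
 [-0.0518, 0.1508]].

Step 4 — quadratic form (x̄ - mu_0)^T · S^{-1} · (x̄ - mu_0):
  S^{-1} · (x̄ - mu_0) = (0.7208, 0.0848),
  (x̄ - mu_0)^T · [...] = (3.6)·(0.7208) + (1.8)·(0.0848) = 2.7477.

Step 5 — scale by n: T² = 5 · 2.7477 = 13.7385.

T² ≈ 13.7385


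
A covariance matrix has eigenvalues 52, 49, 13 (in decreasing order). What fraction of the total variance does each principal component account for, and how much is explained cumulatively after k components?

Step 1 — total variance = trace(Sigma) = Σ λ_i = 52 + 49 + 13 = 114.

Step 2 — fraction explained by component i = λ_i / Σ λ:
  PC1: 52/114 = 0.4561
  PC2: 49/114 = 0.4298
  PC3: 13/114 = 0.114

Step 3 — cumulative fraction after k components = (λ_1 + ... + λ_k) / Σ λ:
  k = 1: 52/114 = 0.4561
  k = 2: (52 + 49)/114 = 101/114 = 0.886
  k = 3: (52 + 49 + 13)/114 = 114/114 = 1

Summary (fraction, with percent):

explained: PC1 0.4561 (45.61%), PC2 0.4298 (42.98%), PC3 0.114 (11.4%);  cumulative: 0.4561, 0.886, 1


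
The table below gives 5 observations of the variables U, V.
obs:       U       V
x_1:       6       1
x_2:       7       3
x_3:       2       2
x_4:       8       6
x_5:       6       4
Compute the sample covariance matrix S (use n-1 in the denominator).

Step 1 — column means:
  mean(U) = (6 + 7 + 2 + 8 + 6) / 5 = 29/5 = 5.8
  mean(V) = (1 + 3 + 2 + 6 + 4) / 5 = 16/5 = 3.2

Step 2 — sample covariance S[i,j] = (1/(n-1)) · Σ_k (x_{k,i} - mean_i) · (x_{k,j} - mean_j), with n-1 = 4.
  S[U,U] = ((0.2)·(0.2) + (1.2)·(1.2) + (-3.8)·(-3.8) + (2.2)·(2.2) + (0.2)·(0.2)) / 4 = 20.8/4 = 5.2
  S[U,V] = ((0.2)·(-2.2) + (1.2)·(-0.2) + (-3.8)·(-1.2) + (2.2)·(2.8) + (0.2)·(0.8)) / 4 = 10.2/4 = 2.55
  S[V,V] = ((-2.2)·(-2.2) + (-0.2)·(-0.2) + (-1.2)·(-1.2) + (2.8)·(2.8) + (0.8)·(0.8)) / 4 = 14.8/4 = 3.7

S is symmetric (S[j,i] = S[i,j]). Assembling:

S = [[5.2, 2.55],
 [2.55, 3.7]]


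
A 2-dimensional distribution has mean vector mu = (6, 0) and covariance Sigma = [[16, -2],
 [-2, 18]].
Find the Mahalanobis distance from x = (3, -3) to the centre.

Step 1 — centre the observation: (x - mu) = (-3, -3).

Step 2 — invert Sigma. det(Sigma) = 16·18 - (-2)² = 284.
  Sigma^{-1} = (1/det) · [[d, -b], [-b, a]] = [[0.0634, 0.007],
 [0.007, 0.0563]].

Step 3 — form the quadratic (x - mu)^T · Sigma^{-1} · (x - mu):
  Sigma^{-1} · (x - mu) = (-0.2113, -0.1901).
  (x - mu)^T · [Sigma^{-1} · (x - mu)] = (-3)·(-0.2113) + (-3)·(-0.1901) = 1.2042.

Step 4 — take square root: d = √(1.2042) ≈ 1.0974.

d(x, mu) = √(1.2042) ≈ 1.0974


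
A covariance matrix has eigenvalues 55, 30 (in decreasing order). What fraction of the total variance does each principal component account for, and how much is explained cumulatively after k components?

Step 1 — total variance = trace(Sigma) = Σ λ_i = 55 + 30 = 85.

Step 2 — fraction explained by component i = λ_i / Σ λ:
  PC1: 55/85 = 0.6471
  PC2: 30/85 = 0.3529

Step 3 — cumulative fraction after k components = (λ_1 + ... + λ_k) / Σ λ:
  k = 1: 55/85 = 0.6471
  k = 2: (55 + 30)/85 = 85/85 = 1

Summary (fraction, with percent):

explained: PC1 0.6471 (64.71%), PC2 0.3529 (35.29%);  cumulative: 0.6471, 1


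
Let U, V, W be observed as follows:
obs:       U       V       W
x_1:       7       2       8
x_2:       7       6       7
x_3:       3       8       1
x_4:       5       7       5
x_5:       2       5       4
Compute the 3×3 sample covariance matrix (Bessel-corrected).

Step 1 — column means:
  mean(U) = (7 + 7 + 3 + 5 + 2) / 5 = 24/5 = 4.8
  mean(V) = (2 + 6 + 8 + 7 + 5) / 5 = 28/5 = 5.6
  mean(W) = (8 + 7 + 1 + 5 + 4) / 5 = 25/5 = 5

Step 2 — sample covariance S[i,j] = (1/(n-1)) · Σ_k (x_{k,i} - mean_i) · (x_{k,j} - mean_j), with n-1 = 4.
  S[U,U] = ((2.2)·(2.2) + (2.2)·(2.2) + (-1.8)·(-1.8) + (0.2)·(0.2) + (-2.8)·(-2.8)) / 4 = 20.8/4 = 5.2
  S[U,V] = ((2.2)·(-3.6) + (2.2)·(0.4) + (-1.8)·(2.4) + (0.2)·(1.4) + (-2.8)·(-0.6)) / 4 = -9.4/4 = -2.35
  S[U,W] = ((2.2)·(3) + (2.2)·(2) + (-1.8)·(-4) + (0.2)·(0) + (-2.8)·(-1)) / 4 = 21/4 = 5.25
  S[V,V] = ((-3.6)·(-3.6) + (0.4)·(0.4) + (2.4)·(2.4) + (1.4)·(1.4) + (-0.6)·(-0.6)) / 4 = 21.2/4 = 5.3
  S[V,W] = ((-3.6)·(3) + (0.4)·(2) + (2.4)·(-4) + (1.4)·(0) + (-0.6)·(-1)) / 4 = -19/4 = -4.75
  S[W,W] = ((3)·(3) + (2)·(2) + (-4)·(-4) + (0)·(0) + (-1)·(-1)) / 4 = 30/4 = 7.5

S is symmetric (S[j,i] = S[i,j]). Assembling:

S = [[5.2, -2.35, 5.25],
 [-2.35, 5.3, -4.75],
 [5.25, -4.75, 7.5]]


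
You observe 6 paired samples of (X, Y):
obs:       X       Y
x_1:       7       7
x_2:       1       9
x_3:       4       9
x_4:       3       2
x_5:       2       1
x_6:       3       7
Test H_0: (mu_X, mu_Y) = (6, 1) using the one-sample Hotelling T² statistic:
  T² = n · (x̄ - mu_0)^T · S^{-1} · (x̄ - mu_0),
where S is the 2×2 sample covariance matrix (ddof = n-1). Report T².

Step 1 — sample mean vector:
  mean(X) = (7 + 1 + 4 + 3 + 2 + 3) / 6 = 20/6 = 3.3333
  mean(Y) = (7 + 9 + 9 + 2 + 1 + 7) / 6 = 35/6 = 5.8333
  x̄ = (3.3333, 5.8333),  deviation x̄ - mu_0 = (3.3333, 5.8333) - (6, 1) = (-2.6667, 4.8333).

Step 2 — sample covariance matrix, S[i,j] = (1/(n-1)) · Σ_k (x_{k,i} - mean_i) · (x_{k,j} - mean_j), divisor n-1 = 5:
  S[X,X] = ((3.6667)·(3.6667) + (-2.3333)·(-2.3333) + (0.6667)·(0.6667) + (-0.3333)·(-0.3333) + (-1.3333)·(-1.3333) + (-0.3333)·(-0.3333)) / 5 = 21.3333/5 = 4.2667
  S[X,Y] = ((3.6667)·(1.1667) + (-2.3333)·(3.1667) + (0.6667)·(3.1667) + (-0.3333)·(-3.8333) + (-1.3333)·(-4.8333) + (-0.3333)·(1.1667)) / 5 = 6.3333/5 = 1.2667
  S[Y,Y] = ((1.1667)·(1.1667) + (3.1667)·(3.1667) + (3.1667)·(3.1667) + (-3.8333)·(-3.8333) + (-4.8333)·(-4.8333) + (1.1667)·(1.1667)) / 5 = 60.8333/5 = 12.1667
  S = [[4.2667, 1.2667],
 [1.2667, 12.1667]].

Step 3 — invert S. det(S) = 4.2667·12.1667 - (1.2667)² = 50.3067.
  S^{-1} = (1/det) · [[d, -b], [-b, a]] = [[0.2418, -0.0252],
 [-0.0252, 0.0848]].

Step 4 — quadratic form (x̄ - mu_0)^T · S^{-1} · (x̄ - mu_0):
  S^{-1} · (x̄ - mu_0) = (-0.7666, 0.4771),
  (x̄ - mu_0)^T · [...] = (-2.6667)·(-0.7666) + (4.8333)·(0.4771) = 4.3502.

Step 5 — scale by n: T² = 6 · 4.3502 = 26.1012.

T² ≈ 26.1012


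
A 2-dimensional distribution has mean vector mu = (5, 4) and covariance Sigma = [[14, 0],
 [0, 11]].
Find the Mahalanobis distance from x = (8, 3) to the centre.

Step 1 — centre the observation: (x - mu) = (3, -1).

Step 2 — invert Sigma. det(Sigma) = 14·11 - (0)² = 154.
  Sigma^{-1} = (1/det) · [[d, -b], [-b, a]] = [[0.0714, 0],
 [0, 0.0909]].

Step 3 — form the quadratic (x - mu)^T · Sigma^{-1} · (x - mu):
  Sigma^{-1} · (x - mu) = (0.2143, -0.0909).
  (x - mu)^T · [Sigma^{-1} · (x - mu)] = (3)·(0.2143) + (-1)·(-0.0909) = 0.7338.

Step 4 — take square root: d = √(0.7338) ≈ 0.8566.

d(x, mu) = √(0.7338) ≈ 0.8566


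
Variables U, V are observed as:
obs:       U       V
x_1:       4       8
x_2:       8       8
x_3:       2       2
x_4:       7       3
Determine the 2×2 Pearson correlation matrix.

Step 1 — column means:
  mean(U) = (4 + 8 + 2 + 7) / 4 = 21/4 = 5.25
  mean(V) = (8 + 8 + 2 + 3) / 4 = 21/4 = 5.25

Step 2 — sample variances and covariances s[i,j] = (1/(n-1)) · Σ_k (x_{k,i} - mean_i) · (x_{k,j} - mean_j), with n-1 = 3:
  s[U,U] = ((-1.25)·(-1.25) + (2.75)·(2.75) + (-3.25)·(-3.25) + (1.75)·(1.75)) / 3 = 22.75/3 = 7.5833
  s[U,V] = ((-1.25)·(2.75) + (2.75)·(2.75) + (-3.25)·(-3.25) + (1.75)·(-2.25)) / 3 = 10.75/3 = 3.5833
  s[V,V] = ((2.75)·(2.75) + (2.75)·(2.75) + (-3.25)·(-3.25) + (-2.25)·(-2.25)) / 3 = 30.75/3 = 10.25
  Sample standard deviations s_i = √(s[i,i]):
  s(U) = √(7.5833) = 2.7538
  s(V) = √(10.25) = 3.2016

Step 3 — r_{ij} = s_{ij} / (s_i · s_j):
  r[U,U] = 1 (diagonal).
  r[U,V] = 3.5833 / (2.7538 · 3.2016) = 3.5833 / 8.8164 = 0.4064
  r[V,V] = 1 (diagonal).

R is symmetric with unit diagonal. Assembling:

R = [[1, 0.4064],
 [0.4064, 1]]


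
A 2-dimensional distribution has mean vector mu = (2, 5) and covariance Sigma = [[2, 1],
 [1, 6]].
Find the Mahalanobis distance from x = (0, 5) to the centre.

Step 1 — centre the observation: (x - mu) = (-2, 0).

Step 2 — invert Sigma. det(Sigma) = 2·6 - (1)² = 11.
  Sigma^{-1} = (1/det) · [[d, -b], [-b, a]] = [[0.5455, -0.0909],
 [-0.0909, 0.1818]].

Step 3 — form the quadratic (x - mu)^T · Sigma^{-1} · (x - mu):
  Sigma^{-1} · (x - mu) = (-1.0909, 0.1818).
  (x - mu)^T · [Sigma^{-1} · (x - mu)] = (-2)·(-1.0909) + (0)·(0.1818) = 2.1818.

Step 4 — take square root: d = √(2.1818) ≈ 1.4771.

d(x, mu) = √(2.1818) ≈ 1.4771


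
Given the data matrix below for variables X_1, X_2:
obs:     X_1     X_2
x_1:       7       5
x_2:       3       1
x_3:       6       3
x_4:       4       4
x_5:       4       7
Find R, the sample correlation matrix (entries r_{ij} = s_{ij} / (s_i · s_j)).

Step 1 — column means:
  mean(X_1) = (7 + 3 + 6 + 4 + 4) / 5 = 24/5 = 4.8
  mean(X_2) = (5 + 1 + 3 + 4 + 7) / 5 = 20/5 = 4

Step 2 — sample variances and covariances s[i,j] = (1/(n-1)) · Σ_k (x_{k,i} - mean_i) · (x_{k,j} - mean_j), with n-1 = 4:
  s[X_1,X_1] = ((2.2)·(2.2) + (-1.8)·(-1.8) + (1.2)·(1.2) + (-0.8)·(-0.8) + (-0.8)·(-0.8)) / 4 = 10.8/4 = 2.7
  s[X_1,X_2] = ((2.2)·(1) + (-1.8)·(-3) + (1.2)·(-1) + (-0.8)·(0) + (-0.8)·(3)) / 4 = 4/4 = 1
  s[X_2,X_2] = ((1)·(1) + (-3)·(-3) + (-1)·(-1) + (0)·(0) + (3)·(3)) / 4 = 20/4 = 5
  Sample standard deviations s_i = √(s[i,i]):
  s(X_1) = √(2.7) = 1.6432
  s(X_2) = √(5) = 2.2361

Step 3 — r_{ij} = s_{ij} / (s_i · s_j):
  r[X_1,X_1] = 1 (diagonal).
  r[X_1,X_2] = 1 / (1.6432 · 2.2361) = 1 / 3.6742 = 0.2722
  r[X_2,X_2] = 1 (diagonal).

R is symmetric with unit diagonal. Assembling:

R = [[1, 0.2722],
 [0.2722, 1]]


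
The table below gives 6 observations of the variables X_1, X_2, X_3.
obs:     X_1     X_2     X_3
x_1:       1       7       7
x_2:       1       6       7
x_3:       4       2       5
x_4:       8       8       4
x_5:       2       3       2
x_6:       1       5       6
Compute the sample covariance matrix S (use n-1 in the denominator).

Step 1 — column means:
  mean(X_1) = (1 + 1 + 4 + 8 + 2 + 1) / 6 = 17/6 = 2.8333
  mean(X_2) = (7 + 6 + 2 + 8 + 3 + 5) / 6 = 31/6 = 5.1667
  mean(X_3) = (7 + 7 + 5 + 4 + 2 + 6) / 6 = 31/6 = 5.1667

Step 2 — sample covariance S[i,j] = (1/(n-1)) · Σ_k (x_{k,i} - mean_i) · (x_{k,j} - mean_j), with n-1 = 5.
  S[X_1,X_1] = ((-1.8333)·(-1.8333) + (-1.8333)·(-1.8333) + (1.1667)·(1.1667) + (5.1667)·(5.1667) + (-0.8333)·(-0.8333) + (-1.8333)·(-1.8333)) / 5 = 38.8333/5 = 7.7667
  S[X_1,X_2] = ((-1.8333)·(1.8333) + (-1.8333)·(0.8333) + (1.1667)·(-3.1667) + (5.1667)·(2.8333) + (-0.8333)·(-2.1667) + (-1.8333)·(-0.1667)) / 5 = 8.1667/5 = 1.6333
  S[X_1,X_3] = ((-1.8333)·(1.8333) + (-1.8333)·(1.8333) + (1.1667)·(-0.1667) + (5.1667)·(-1.1667) + (-0.8333)·(-3.1667) + (-1.8333)·(0.8333)) / 5 = -11.8333/5 = -2.3667
  S[X_2,X_2] = ((1.8333)·(1.8333) + (0.8333)·(0.8333) + (-3.1667)·(-3.1667) + (2.8333)·(2.8333) + (-2.1667)·(-2.1667) + (-0.1667)·(-0.1667)) / 5 = 26.8333/5 = 5.3667
  S[X_2,X_3] = ((1.8333)·(1.8333) + (0.8333)·(1.8333) + (-3.1667)·(-0.1667) + (2.8333)·(-1.1667) + (-2.1667)·(-3.1667) + (-0.1667)·(0.8333)) / 5 = 8.8333/5 = 1.7667
  S[X_3,X_3] = ((1.8333)·(1.8333) + (1.8333)·(1.8333) + (-0.1667)·(-0.1667) + (-1.1667)·(-1.1667) + (-3.1667)·(-3.1667) + (0.8333)·(0.8333)) / 5 = 18.8333/5 = 3.7667

S is symmetric (S[j,i] = S[i,j]). Assembling:

S = [[7.7667, 1.6333, -2.3667],
 [1.6333, 5.3667, 1.7667],
 [-2.3667, 1.7667, 3.7667]]


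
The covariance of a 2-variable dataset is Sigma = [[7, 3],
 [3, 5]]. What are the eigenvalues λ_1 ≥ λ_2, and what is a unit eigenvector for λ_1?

Step 1 — characteristic polynomial of 2×2 Sigma:
  det(Sigma - λI) = λ² - trace · λ + det = 0.
  trace = 7 + 5 = 12, det = 7·5 - (3)² = 26.
Step 2 — discriminant:
  Δ = trace² - 4·det = 144 - 104 = 40.
Step 3 — eigenvalues:
  λ = (trace ± √Δ)/2 = (12 ± 6.3246)/2,
  λ_1 = 9.1623,  λ_2 = 2.8377.

Step 4 — unit eigenvector for λ_1: solve (Sigma - λ_1 I)v = 0. First row:
  (7 - 9.1623)·v_x + (3)·v_y = 0, i.e. (-2.1623)·v_x + (3)·v_y = 0,
  so v ∝ (b, λ_1 - a) = (3, 2.1623) = u.
  ||u|| = √((3)² + (2.1623)²) = √(13.6754) ≈ 3.698,
  v_1 = u/||u|| ≈ (0.8112, 0.5847) (||v_1|| = 1).

λ_1 = 9.1623,  λ_2 = 2.8377;  v_1 ≈ (0.8112, 0.5847)


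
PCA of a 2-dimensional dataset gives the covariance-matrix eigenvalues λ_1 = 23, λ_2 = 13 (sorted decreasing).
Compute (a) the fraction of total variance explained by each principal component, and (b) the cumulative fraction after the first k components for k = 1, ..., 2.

Step 1 — total variance = trace(Sigma) = Σ λ_i = 23 + 13 = 36.

Step 2 — fraction explained by component i = λ_i / Σ λ:
  PC1: 23/36 = 0.6389
  PC2: 13/36 = 0.3611

Step 3 — cumulative fraction after k components = (λ_1 + ... + λ_k) / Σ λ:
  k = 1: 23/36 = 0.6389
  k = 2: (23 + 13)/36 = 36/36 = 1

Summary (fraction, with percent):

explained: PC1 0.6389 (63.89%), PC2 0.3611 (36.11%);  cumulative: 0.6389, 1


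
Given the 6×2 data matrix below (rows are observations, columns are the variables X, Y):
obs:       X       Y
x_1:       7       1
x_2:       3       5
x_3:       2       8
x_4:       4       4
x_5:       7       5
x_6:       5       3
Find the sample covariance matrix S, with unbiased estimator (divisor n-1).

Step 1 — column means:
  mean(X) = (7 + 3 + 2 + 4 + 7 + 5) / 6 = 28/6 = 4.6667
  mean(Y) = (1 + 5 + 8 + 4 + 5 + 3) / 6 = 26/6 = 4.3333

Step 2 — sample covariance S[i,j] = (1/(n-1)) · Σ_k (x_{k,i} - mean_i) · (x_{k,j} - mean_j), with n-1 = 5.
  S[X,X] = ((2.3333)·(2.3333) + (-1.6667)·(-1.6667) + (-2.6667)·(-2.6667) + (-0.6667)·(-0.6667) + (2.3333)·(2.3333) + (0.3333)·(0.3333)) / 5 = 21.3333/5 = 4.2667
  S[X,Y] = ((2.3333)·(-3.3333) + (-1.6667)·(0.6667) + (-2.6667)·(3.6667) + (-0.6667)·(-0.3333) + (2.3333)·(0.6667) + (0.3333)·(-1.3333)) / 5 = -17.3333/5 = -3.4667
  S[Y,Y] = ((-3.3333)·(-3.3333) + (0.6667)·(0.6667) + (3.6667)·(3.6667) + (-0.3333)·(-0.3333) + (0.6667)·(0.6667) + (-1.3333)·(-1.3333)) / 5 = 27.3333/5 = 5.4667

S is symmetric (S[j,i] = S[i,j]). Assembling:

S = [[4.2667, -3.4667],
 [-3.4667, 5.4667]]


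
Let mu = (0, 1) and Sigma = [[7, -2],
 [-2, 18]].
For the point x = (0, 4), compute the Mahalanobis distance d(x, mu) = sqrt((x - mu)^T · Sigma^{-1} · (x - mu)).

Step 1 — centre the observation: (x - mu) = (0, 3).

Step 2 — invert Sigma. det(Sigma) = 7·18 - (-2)² = 122.
  Sigma^{-1} = (1/det) · [[d, -b], [-b, a]] = [[0.1475, 0.0164],
 [0.0164, 0.0574]].

Step 3 — form the quadratic (x - mu)^T · Sigma^{-1} · (x - mu):
  Sigma^{-1} · (x - mu) = (0.0492, 0.1721).
  (x - mu)^T · [Sigma^{-1} · (x - mu)] = (0)·(0.0492) + (3)·(0.1721) = 0.5164.

Step 4 — take square root: d = √(0.5164) ≈ 0.7186.

d(x, mu) = √(0.5164) ≈ 0.7186


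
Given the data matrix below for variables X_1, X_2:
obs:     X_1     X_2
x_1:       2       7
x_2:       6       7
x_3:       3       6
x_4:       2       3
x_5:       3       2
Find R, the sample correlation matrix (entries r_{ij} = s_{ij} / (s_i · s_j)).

Step 1 — column means:
  mean(X_1) = (2 + 6 + 3 + 2 + 3) / 5 = 16/5 = 3.2
  mean(X_2) = (7 + 7 + 6 + 3 + 2) / 5 = 25/5 = 5

Step 2 — sample variances and covariances s[i,j] = (1/(n-1)) · Σ_k (x_{k,i} - mean_i) · (x_{k,j} - mean_j), with n-1 = 4:
  s[X_1,X_1] = ((-1.2)·(-1.2) + (2.8)·(2.8) + (-0.2)·(-0.2) + (-1.2)·(-1.2) + (-0.2)·(-0.2)) / 4 = 10.8/4 = 2.7
  s[X_1,X_2] = ((-1.2)·(2) + (2.8)·(2) + (-0.2)·(1) + (-1.2)·(-2) + (-0.2)·(-3)) / 4 = 6/4 = 1.5
  s[X_2,X_2] = ((2)·(2) + (2)·(2) + (1)·(1) + (-2)·(-2) + (-3)·(-3)) / 4 = 22/4 = 5.5
  Sample standard deviations s_i = √(s[i,i]):
  s(X_1) = √(2.7) = 1.6432
  s(X_2) = √(5.5) = 2.3452

Step 3 — r_{ij} = s_{ij} / (s_i · s_j):
  r[X_1,X_1] = 1 (diagonal).
  r[X_1,X_2] = 1.5 / (1.6432 · 2.3452) = 1.5 / 3.8536 = 0.3892
  r[X_2,X_2] = 1 (diagonal).

R is symmetric with unit diagonal. Assembling:

R = [[1, 0.3892],
 [0.3892, 1]]


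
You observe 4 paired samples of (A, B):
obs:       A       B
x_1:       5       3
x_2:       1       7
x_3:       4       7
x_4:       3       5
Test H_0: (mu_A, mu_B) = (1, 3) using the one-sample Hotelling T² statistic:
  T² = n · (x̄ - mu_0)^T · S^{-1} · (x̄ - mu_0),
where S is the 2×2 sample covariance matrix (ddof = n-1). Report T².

Step 1 — sample mean vector:
  mean(A) = (5 + 1 + 4 + 3) / 4 = 13/4 = 3.25
  mean(B) = (3 + 7 + 7 + 5) / 4 = 22/4 = 5.5
  x̄ = (3.25, 5.5),  deviation x̄ - mu_0 = (3.25, 5.5) - (1, 3) = (2.25, 2.5).

Step 2 — sample covariance matrix, S[i,j] = (1/(n-1)) · Σ_k (x_{k,i} - mean_i) · (x_{k,j} - mean_j), divisor n-1 = 3:
  S[A,A] = ((1.75)·(1.75) + (-2.25)·(-2.25) + (0.75)·(0.75) + (-0.25)·(-0.25)) / 3 = 8.75/3 = 2.9167
  S[A,B] = ((1.75)·(-2.5) + (-2.25)·(1.5) + (0.75)·(1.5) + (-0.25)·(-0.5)) / 3 = -6.5/3 = -2.1667
  S[B,B] = ((-2.5)·(-2.5) + (1.5)·(1.5) + (1.5)·(1.5) + (-0.5)·(-0.5)) / 3 = 11/3 = 3.6667
  S = [[2.9167, -2.1667],
 [-2.1667, 3.6667]].

Step 3 — invert S. det(S) = 2.9167·3.6667 - (-2.1667)² = 6.
  S^{-1} = (1/det) · [[d, -b], [-b, a]] = [[0.6111, 0.3611],
 [0.3611, 0.4861]].

Step 4 — quadratic form (x̄ - mu_0)^T · S^{-1} · (x̄ - mu_0):
  S^{-1} · (x̄ - mu_0) = (2.2778, 2.0278),
  (x̄ - mu_0)^T · [...] = (2.25)·(2.2778) + (2.5)·(2.0278) = 10.1944.

Step 5 — scale by n: T² = 4 · 10.1944 = 40.7778.

T² ≈ 40.7778


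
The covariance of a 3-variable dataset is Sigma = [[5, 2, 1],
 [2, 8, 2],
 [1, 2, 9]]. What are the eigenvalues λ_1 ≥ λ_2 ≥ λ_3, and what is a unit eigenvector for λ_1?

Step 1 — characteristic polynomial p(λ) = det(λI - Sigma) = λ³ - tr·λ² + c_1·λ - det, where tr = trace, c_1 = sum of the principal 2×2 minors, det = det(Sigma):
  tr = 5 + 8 + 9 = 22,
  c_1 = (5·8 - (2)²) + (5·9 - (1)²) + (8·9 - (2)²) = 36 + 44 + 68 = 148,
  det = 5·(8·9 - (2)²) - (2)·((2)·9 - (2)·(1)) + (1)·((2)·(2) - 8·(1)) = 5·(68) - (2)·(16) + (1)·(-4) = 304.
  So p(λ) = λ³ - 22λ² + 148λ - 304.
Step 2 — look for an integer root (rational root theorem: any rational root is an integer divisor of 304). Testing λ = 4:
  p(4) = 64 - 352 + 592 - 304 = 0  ✓
  Dividing out (λ - 4): p(λ) = (λ - 4)(λ² - 18λ + 76).
Step 3 — remaining eigenvalues from the quadratic λ² - 18λ + 76 = 0:
  Δ = 18² - 4·76 = 324 - 304 = 20,  λ = (18 ± √20)/2 = (18 ± 4.4721)/2 ≈ 11.2361 or 6.7639.
  Sorted: λ_1 = 11.2361,  λ_2 = 6.7639,  λ_3 = 4  (check: sum = 22 = tr ✓).

Step 4 — unit eigenvector for λ_1 ≈ 11.2361: v spans the null space of (Sigma - λ_1 I), whose rows are
  r_1 = (-6.2361, 2, 1),  r_2 = (2, -3.2361, 2),  r_3 = (1, 2, -2.2361).
  v is orthogonal to every row, so take v ∝ r_1 × r_2 = ((2)·(2) - (1)·(-3.2361), (1)·(2) - (-6.2361)·(2), (-6.2361)·(-3.2361) - (2)·(2)) ≈ (7.2361, 14.4721, 16.1803).
  Let u = (7.2361, 14.4721, 16.1803).
  ||u|| = √((7.2361)² + (14.4721)² + (16.1803)²) = √(523.6068) ≈ 22.8825,  v_1 = u/||u|| ≈ (0.3162, 0.6325, 0.7071) (||v_1|| = 1).

λ_1 = 11.2361,  λ_2 = 6.7639,  λ_3 = 4;  v_1 ≈ (0.3162, 0.6325, 0.7071)


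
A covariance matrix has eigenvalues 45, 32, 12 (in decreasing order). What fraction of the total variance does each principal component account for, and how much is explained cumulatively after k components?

Step 1 — total variance = trace(Sigma) = Σ λ_i = 45 + 32 + 12 = 89.

Step 2 — fraction explained by component i = λ_i / Σ λ:
  PC1: 45/89 = 0.5056
  PC2: 32/89 = 0.3596
  PC3: 12/89 = 0.1348

Step 3 — cumulative fraction after k components = (λ_1 + ... + λ_k) / Σ λ:
  k = 1: 45/89 = 0.5056
  k = 2: (45 + 32)/89 = 77/89 = 0.8652
  k = 3: (45 + 32 + 12)/89 = 89/89 = 1

Summary (fraction, with percent):

explained: PC1 0.5056 (50.56%), PC2 0.3596 (35.96%), PC3 0.1348 (13.48%);  cumulative: 0.5056, 0.8652, 1


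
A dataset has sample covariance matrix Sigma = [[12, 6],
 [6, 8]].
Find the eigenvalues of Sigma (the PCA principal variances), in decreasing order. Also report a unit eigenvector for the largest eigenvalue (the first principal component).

Step 1 — characteristic polynomial of 2×2 Sigma:
  det(Sigma - λI) = λ² - trace · λ + det = 0.
  trace = 12 + 8 = 20, det = 12·8 - (6)² = 60.
Step 2 — discriminant:
  Δ = trace² - 4·det = 400 - 240 = 160.
Step 3 — eigenvalues:
  λ = (trace ± √Δ)/2 = (20 ± 12.6491)/2,
  λ_1 = 16.3246,  λ_2 = 3.6754.

Step 4 — unit eigenvector for λ_1: solve (Sigma - λ_1 I)v = 0. First row:
  (12 - 16.3246)·v_x + (6)·v_y = 0, i.e. (-4.3246)·v_x + (6)·v_y = 0,
  so v ∝ (b, λ_1 - a) = (6, 4.3246) = u.
  ||u|| = √((6)² + (4.3246)²) = √(54.7018) ≈ 7.3961,
  v_1 = u/||u|| ≈ (0.8112, 0.5847) (||v_1|| = 1).

λ_1 = 16.3246,  λ_2 = 3.6754;  v_1 ≈ (0.8112, 0.5847)


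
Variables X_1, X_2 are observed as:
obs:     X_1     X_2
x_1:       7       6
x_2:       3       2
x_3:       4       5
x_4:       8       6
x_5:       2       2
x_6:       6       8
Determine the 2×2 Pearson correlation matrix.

Step 1 — column means:
  mean(X_1) = (7 + 3 + 4 + 8 + 2 + 6) / 6 = 30/6 = 5
  mean(X_2) = (6 + 2 + 5 + 6 + 2 + 8) / 6 = 29/6 = 4.8333

Step 2 — sample variances and covariances s[i,j] = (1/(n-1)) · Σ_k (x_{k,i} - mean_i) · (x_{k,j} - mean_j), with n-1 = 5:
  s[X_1,X_1] = ((2)·(2) + (-2)·(-2) + (-1)·(-1) + (3)·(3) + (-3)·(-3) + (1)·(1)) / 5 = 28/5 = 5.6
  s[X_1,X_2] = ((2)·(1.1667) + (-2)·(-2.8333) + (-1)·(0.1667) + (3)·(1.1667) + (-3)·(-2.8333) + (1)·(3.1667)) / 5 = 23/5 = 4.6
  s[X_2,X_2] = ((1.1667)·(1.1667) + (-2.8333)·(-2.8333) + (0.1667)·(0.1667) + (1.1667)·(1.1667) + (-2.8333)·(-2.8333) + (3.1667)·(3.1667)) / 5 = 28.8333/5 = 5.7667
  Sample standard deviations s_i = √(s[i,i]):
  s(X_1) = √(5.6) = 2.3664
  s(X_2) = √(5.7667) = 2.4014

Step 3 — r_{ij} = s_{ij} / (s_i · s_j):
  r[X_1,X_1] = 1 (diagonal).
  r[X_1,X_2] = 4.6 / (2.3664 · 2.4014) = 4.6 / 5.6827 = 0.8095
  r[X_2,X_2] = 1 (diagonal).

R is symmetric with unit diagonal. Assembling:

R = [[1, 0.8095],
 [0.8095, 1]]


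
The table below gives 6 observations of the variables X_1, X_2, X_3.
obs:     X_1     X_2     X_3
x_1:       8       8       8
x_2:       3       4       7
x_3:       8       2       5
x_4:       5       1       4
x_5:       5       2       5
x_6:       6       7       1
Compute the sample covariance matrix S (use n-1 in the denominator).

Step 1 — column means:
  mean(X_1) = (8 + 3 + 8 + 5 + 5 + 6) / 6 = 35/6 = 5.8333
  mean(X_2) = (8 + 4 + 2 + 1 + 2 + 7) / 6 = 24/6 = 4
  mean(X_3) = (8 + 7 + 5 + 4 + 5 + 1) / 6 = 30/6 = 5

Step 2 — sample covariance S[i,j] = (1/(n-1)) · Σ_k (x_{k,i} - mean_i) · (x_{k,j} - mean_j), with n-1 = 5.
  S[X_1,X_1] = ((2.1667)·(2.1667) + (-2.8333)·(-2.8333) + (2.1667)·(2.1667) + (-0.8333)·(-0.8333) + (-0.8333)·(-0.8333) + (0.1667)·(0.1667)) / 5 = 18.8333/5 = 3.7667
  S[X_1,X_2] = ((2.1667)·(4) + (-2.8333)·(0) + (2.1667)·(-2) + (-0.8333)·(-3) + (-0.8333)·(-2) + (0.1667)·(3)) / 5 = 9/5 = 1.8
  S[X_1,X_3] = ((2.1667)·(3) + (-2.8333)·(2) + (2.1667)·(0) + (-0.8333)·(-1) + (-0.8333)·(0) + (0.1667)·(-4)) / 5 = 1/5 = 0.2
  S[X_2,X_2] = ((4)·(4) + (0)·(0) + (-2)·(-2) + (-3)·(-3) + (-2)·(-2) + (3)·(3)) / 5 = 42/5 = 8.4
  S[X_2,X_3] = ((4)·(3) + (0)·(2) + (-2)·(0) + (-3)·(-1) + (-2)·(0) + (3)·(-4)) / 5 = 3/5 = 0.6
  S[X_3,X_3] = ((3)·(3) + (2)·(2) + (0)·(0) + (-1)·(-1) + (0)·(0) + (-4)·(-4)) / 5 = 30/5 = 6

S is symmetric (S[j,i] = S[i,j]). Assembling:

S = [[3.7667, 1.8, 0.2],
 [1.8, 8.4, 0.6],
 [0.2, 0.6, 6]]


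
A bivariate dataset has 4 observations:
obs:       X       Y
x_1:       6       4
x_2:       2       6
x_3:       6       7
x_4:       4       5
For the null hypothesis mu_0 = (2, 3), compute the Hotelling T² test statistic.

Step 1 — sample mean vector:
  mean(X) = (6 + 2 + 6 + 4) / 4 = 18/4 = 4.5
  mean(Y) = (4 + 6 + 7 + 5) / 4 = 22/4 = 5.5
  x̄ = (4.5, 5.5),  deviation x̄ - mu_0 = (4.5, 5.5) - (2, 3) = (2.5, 2.5).

Step 2 — sample covariance matrix, S[i,j] = (1/(n-1)) · Σ_k (x_{k,i} - mean_i) · (x_{k,j} - mean_j), divisor n-1 = 3:
  S[X,X] = ((1.5)·(1.5) + (-2.5)·(-2.5) + (1.5)·(1.5) + (-0.5)·(-0.5)) / 3 = 11/3 = 3.6667
  S[X,Y] = ((1.5)·(-1.5) + (-2.5)·(0.5) + (1.5)·(1.5) + (-0.5)·(-0.5)) / 3 = -1/3 = -0.3333
  S[Y,Y] = ((-1.5)·(-1.5) + (0.5)·(0.5) + (1.5)·(1.5) + (-0.5)·(-0.5)) / 3 = 5/3 = 1.6667
  S = [[3.6667, -0.3333],
 [-0.3333, 1.6667]].

Step 3 — invert S. det(S) = 3.6667·1.6667 - (-0.3333)² = 6.
  S^{-1} = (1/det) · [[d, -b], [-b, a]] = [[0.2778, 0.0556],
 [0.0556, 0.6111]].

Step 4 — quadratic form (x̄ - mu_0)^T · S^{-1} · (x̄ - mu_0):
  S^{-1} · (x̄ - mu_0) = (0.8333, 1.6667),
  (x̄ - mu_0)^T · [...] = (2.5)·(0.8333) + (2.5)·(1.6667) = 6.25.

Step 5 — scale by n: T² = 4 · 6.25 = 25.

T² ≈ 25


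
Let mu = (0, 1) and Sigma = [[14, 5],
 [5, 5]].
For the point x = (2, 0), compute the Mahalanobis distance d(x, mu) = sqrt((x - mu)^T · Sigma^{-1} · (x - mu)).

Step 1 — centre the observation: (x - mu) = (2, -1).

Step 2 — invert Sigma. det(Sigma) = 14·5 - (5)² = 45.
  Sigma^{-1} = (1/det) · [[d, -b], [-b, a]] = [[0.1111, -0.1111],
 [-0.1111, 0.3111]].

Step 3 — form the quadratic (x - mu)^T · Sigma^{-1} · (x - mu):
  Sigma^{-1} · (x - mu) = (0.3333, -0.5333).
  (x - mu)^T · [Sigma^{-1} · (x - mu)] = (2)·(0.3333) + (-1)·(-0.5333) = 1.2.

Step 4 — take square root: d = √(1.2) ≈ 1.0954.

d(x, mu) = √(1.2) ≈ 1.0954


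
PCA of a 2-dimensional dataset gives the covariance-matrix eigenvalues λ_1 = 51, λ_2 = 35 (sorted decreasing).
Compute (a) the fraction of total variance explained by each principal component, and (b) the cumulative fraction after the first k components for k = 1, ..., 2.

Step 1 — total variance = trace(Sigma) = Σ λ_i = 51 + 35 = 86.

Step 2 — fraction explained by component i = λ_i / Σ λ:
  PC1: 51/86 = 0.593
  PC2: 35/86 = 0.407

Step 3 — cumulative fraction after k components = (λ_1 + ... + λ_k) / Σ λ:
  k = 1: 51/86 = 0.593
  k = 2: (51 + 35)/86 = 86/86 = 1

Summary (fraction, with percent):

explained: PC1 0.593 (59.3%), PC2 0.407 (40.7%);  cumulative: 0.593, 1


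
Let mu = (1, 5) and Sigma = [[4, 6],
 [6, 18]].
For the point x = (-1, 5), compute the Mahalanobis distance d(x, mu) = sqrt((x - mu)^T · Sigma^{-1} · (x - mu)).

Step 1 — centre the observation: (x - mu) = (-2, 0).

Step 2 — invert Sigma. det(Sigma) = 4·18 - (6)² = 36.
  Sigma^{-1} = (1/det) · [[d, -b], [-b, a]] = [[0.5, -0.1667],
 [-0.1667, 0.1111]].

Step 3 — form the quadratic (x - mu)^T · Sigma^{-1} · (x - mu):
  Sigma^{-1} · (x - mu) = (-1, 0.3333).
  (x - mu)^T · [Sigma^{-1} · (x - mu)] = (-2)·(-1) + (0)·(0.3333) = 2.

Step 4 — take square root: d = √(2) ≈ 1.4142.

d(x, mu) = √(2) ≈ 1.4142
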